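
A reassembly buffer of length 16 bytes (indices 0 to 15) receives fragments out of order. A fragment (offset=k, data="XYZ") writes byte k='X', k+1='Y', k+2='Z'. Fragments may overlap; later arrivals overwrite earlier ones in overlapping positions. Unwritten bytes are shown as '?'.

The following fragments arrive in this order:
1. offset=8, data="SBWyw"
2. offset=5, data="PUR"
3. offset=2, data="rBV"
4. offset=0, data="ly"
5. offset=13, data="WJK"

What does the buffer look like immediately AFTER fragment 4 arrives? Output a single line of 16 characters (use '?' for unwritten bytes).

Answer: lyrBVPURSBWyw???

Derivation:
Fragment 1: offset=8 data="SBWyw" -> buffer=????????SBWyw???
Fragment 2: offset=5 data="PUR" -> buffer=?????PURSBWyw???
Fragment 3: offset=2 data="rBV" -> buffer=??rBVPURSBWyw???
Fragment 4: offset=0 data="ly" -> buffer=lyrBVPURSBWyw???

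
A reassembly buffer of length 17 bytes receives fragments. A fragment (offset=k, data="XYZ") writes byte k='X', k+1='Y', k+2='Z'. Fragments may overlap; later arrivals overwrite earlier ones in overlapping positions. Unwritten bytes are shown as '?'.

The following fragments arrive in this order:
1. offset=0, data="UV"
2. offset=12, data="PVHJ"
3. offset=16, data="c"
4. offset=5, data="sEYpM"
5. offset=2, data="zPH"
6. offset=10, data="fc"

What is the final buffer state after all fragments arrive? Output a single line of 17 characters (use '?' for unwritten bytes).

Fragment 1: offset=0 data="UV" -> buffer=UV???????????????
Fragment 2: offset=12 data="PVHJ" -> buffer=UV??????????PVHJ?
Fragment 3: offset=16 data="c" -> buffer=UV??????????PVHJc
Fragment 4: offset=5 data="sEYpM" -> buffer=UV???sEYpM??PVHJc
Fragment 5: offset=2 data="zPH" -> buffer=UVzPHsEYpM??PVHJc
Fragment 6: offset=10 data="fc" -> buffer=UVzPHsEYpMfcPVHJc

Answer: UVzPHsEYpMfcPVHJc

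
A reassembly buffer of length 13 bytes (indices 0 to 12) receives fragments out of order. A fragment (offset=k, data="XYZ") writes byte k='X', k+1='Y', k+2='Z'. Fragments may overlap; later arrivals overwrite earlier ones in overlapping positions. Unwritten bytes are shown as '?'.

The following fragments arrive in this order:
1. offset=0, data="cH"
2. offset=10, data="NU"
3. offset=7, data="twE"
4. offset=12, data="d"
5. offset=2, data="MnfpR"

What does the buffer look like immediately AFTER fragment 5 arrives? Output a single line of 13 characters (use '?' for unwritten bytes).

Answer: cHMnfpRtwENUd

Derivation:
Fragment 1: offset=0 data="cH" -> buffer=cH???????????
Fragment 2: offset=10 data="NU" -> buffer=cH????????NU?
Fragment 3: offset=7 data="twE" -> buffer=cH?????twENU?
Fragment 4: offset=12 data="d" -> buffer=cH?????twENUd
Fragment 5: offset=2 data="MnfpR" -> buffer=cHMnfpRtwENUd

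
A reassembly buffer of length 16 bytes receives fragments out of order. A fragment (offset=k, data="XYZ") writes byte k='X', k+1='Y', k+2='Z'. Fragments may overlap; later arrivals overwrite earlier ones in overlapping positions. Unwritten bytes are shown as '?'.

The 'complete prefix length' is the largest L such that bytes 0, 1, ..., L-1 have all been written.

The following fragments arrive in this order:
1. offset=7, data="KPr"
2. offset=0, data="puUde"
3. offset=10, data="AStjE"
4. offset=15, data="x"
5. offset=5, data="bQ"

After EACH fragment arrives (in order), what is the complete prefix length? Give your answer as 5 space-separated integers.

Fragment 1: offset=7 data="KPr" -> buffer=???????KPr?????? -> prefix_len=0
Fragment 2: offset=0 data="puUde" -> buffer=puUde??KPr?????? -> prefix_len=5
Fragment 3: offset=10 data="AStjE" -> buffer=puUde??KPrAStjE? -> prefix_len=5
Fragment 4: offset=15 data="x" -> buffer=puUde??KPrAStjEx -> prefix_len=5
Fragment 5: offset=5 data="bQ" -> buffer=puUdebQKPrAStjEx -> prefix_len=16

Answer: 0 5 5 5 16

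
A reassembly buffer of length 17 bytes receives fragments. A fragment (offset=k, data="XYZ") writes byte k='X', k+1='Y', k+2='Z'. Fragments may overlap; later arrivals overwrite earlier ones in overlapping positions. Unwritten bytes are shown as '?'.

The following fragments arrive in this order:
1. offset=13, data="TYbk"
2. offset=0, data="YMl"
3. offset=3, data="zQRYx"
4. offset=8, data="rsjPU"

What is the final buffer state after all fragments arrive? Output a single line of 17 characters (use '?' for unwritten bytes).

Answer: YMlzQRYxrsjPUTYbk

Derivation:
Fragment 1: offset=13 data="TYbk" -> buffer=?????????????TYbk
Fragment 2: offset=0 data="YMl" -> buffer=YMl??????????TYbk
Fragment 3: offset=3 data="zQRYx" -> buffer=YMlzQRYx?????TYbk
Fragment 4: offset=8 data="rsjPU" -> buffer=YMlzQRYxrsjPUTYbk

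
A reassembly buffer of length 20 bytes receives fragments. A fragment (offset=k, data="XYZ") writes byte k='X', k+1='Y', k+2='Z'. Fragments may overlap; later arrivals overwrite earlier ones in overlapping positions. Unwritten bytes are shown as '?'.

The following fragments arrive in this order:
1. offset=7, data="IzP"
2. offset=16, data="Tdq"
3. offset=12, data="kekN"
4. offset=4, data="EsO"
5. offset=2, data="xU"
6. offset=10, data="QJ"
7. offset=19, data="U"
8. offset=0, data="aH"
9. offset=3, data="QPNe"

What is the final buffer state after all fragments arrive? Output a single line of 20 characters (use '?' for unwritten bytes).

Answer: aHxQPNeIzPQJkekNTdqU

Derivation:
Fragment 1: offset=7 data="IzP" -> buffer=???????IzP??????????
Fragment 2: offset=16 data="Tdq" -> buffer=???????IzP??????Tdq?
Fragment 3: offset=12 data="kekN" -> buffer=???????IzP??kekNTdq?
Fragment 4: offset=4 data="EsO" -> buffer=????EsOIzP??kekNTdq?
Fragment 5: offset=2 data="xU" -> buffer=??xUEsOIzP??kekNTdq?
Fragment 6: offset=10 data="QJ" -> buffer=??xUEsOIzPQJkekNTdq?
Fragment 7: offset=19 data="U" -> buffer=??xUEsOIzPQJkekNTdqU
Fragment 8: offset=0 data="aH" -> buffer=aHxUEsOIzPQJkekNTdqU
Fragment 9: offset=3 data="QPNe" -> buffer=aHxQPNeIzPQJkekNTdqU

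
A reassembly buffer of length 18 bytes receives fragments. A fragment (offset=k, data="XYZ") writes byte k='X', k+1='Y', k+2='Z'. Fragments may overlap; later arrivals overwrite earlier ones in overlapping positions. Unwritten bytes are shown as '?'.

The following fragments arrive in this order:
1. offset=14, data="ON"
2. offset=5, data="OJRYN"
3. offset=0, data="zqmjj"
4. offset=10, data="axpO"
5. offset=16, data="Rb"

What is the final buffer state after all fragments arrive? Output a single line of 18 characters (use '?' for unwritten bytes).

Answer: zqmjjOJRYNaxpOONRb

Derivation:
Fragment 1: offset=14 data="ON" -> buffer=??????????????ON??
Fragment 2: offset=5 data="OJRYN" -> buffer=?????OJRYN????ON??
Fragment 3: offset=0 data="zqmjj" -> buffer=zqmjjOJRYN????ON??
Fragment 4: offset=10 data="axpO" -> buffer=zqmjjOJRYNaxpOON??
Fragment 5: offset=16 data="Rb" -> buffer=zqmjjOJRYNaxpOONRb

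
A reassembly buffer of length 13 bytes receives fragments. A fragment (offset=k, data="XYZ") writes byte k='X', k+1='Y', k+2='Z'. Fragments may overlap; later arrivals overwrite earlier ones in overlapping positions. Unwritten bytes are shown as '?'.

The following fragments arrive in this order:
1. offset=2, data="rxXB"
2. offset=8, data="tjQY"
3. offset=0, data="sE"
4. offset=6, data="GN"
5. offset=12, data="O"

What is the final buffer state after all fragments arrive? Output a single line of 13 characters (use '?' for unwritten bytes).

Fragment 1: offset=2 data="rxXB" -> buffer=??rxXB???????
Fragment 2: offset=8 data="tjQY" -> buffer=??rxXB??tjQY?
Fragment 3: offset=0 data="sE" -> buffer=sErxXB??tjQY?
Fragment 4: offset=6 data="GN" -> buffer=sErxXBGNtjQY?
Fragment 5: offset=12 data="O" -> buffer=sErxXBGNtjQYO

Answer: sErxXBGNtjQYO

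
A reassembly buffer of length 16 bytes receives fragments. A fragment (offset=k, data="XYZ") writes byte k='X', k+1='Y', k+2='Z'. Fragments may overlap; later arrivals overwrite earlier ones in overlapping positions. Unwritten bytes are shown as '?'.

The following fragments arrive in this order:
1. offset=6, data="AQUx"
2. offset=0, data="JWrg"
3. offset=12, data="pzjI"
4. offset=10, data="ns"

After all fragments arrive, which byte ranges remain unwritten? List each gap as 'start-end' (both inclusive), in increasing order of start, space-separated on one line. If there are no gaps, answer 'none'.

Answer: 4-5

Derivation:
Fragment 1: offset=6 len=4
Fragment 2: offset=0 len=4
Fragment 3: offset=12 len=4
Fragment 4: offset=10 len=2
Gaps: 4-5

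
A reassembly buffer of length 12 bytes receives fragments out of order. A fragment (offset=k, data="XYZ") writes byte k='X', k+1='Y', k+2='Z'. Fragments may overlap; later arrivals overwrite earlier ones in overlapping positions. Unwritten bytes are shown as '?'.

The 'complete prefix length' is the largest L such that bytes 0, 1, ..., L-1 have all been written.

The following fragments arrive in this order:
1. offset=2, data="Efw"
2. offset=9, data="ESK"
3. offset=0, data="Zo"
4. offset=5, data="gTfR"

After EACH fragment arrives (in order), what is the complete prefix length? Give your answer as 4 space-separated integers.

Answer: 0 0 5 12

Derivation:
Fragment 1: offset=2 data="Efw" -> buffer=??Efw??????? -> prefix_len=0
Fragment 2: offset=9 data="ESK" -> buffer=??Efw????ESK -> prefix_len=0
Fragment 3: offset=0 data="Zo" -> buffer=ZoEfw????ESK -> prefix_len=5
Fragment 4: offset=5 data="gTfR" -> buffer=ZoEfwgTfRESK -> prefix_len=12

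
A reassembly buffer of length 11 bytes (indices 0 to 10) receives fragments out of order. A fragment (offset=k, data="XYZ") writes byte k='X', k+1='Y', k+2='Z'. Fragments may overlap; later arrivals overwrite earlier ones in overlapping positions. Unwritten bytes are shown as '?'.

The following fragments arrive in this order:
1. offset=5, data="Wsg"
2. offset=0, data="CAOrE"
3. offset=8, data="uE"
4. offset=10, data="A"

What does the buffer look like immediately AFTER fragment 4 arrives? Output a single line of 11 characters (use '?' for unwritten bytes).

Answer: CAOrEWsguEA

Derivation:
Fragment 1: offset=5 data="Wsg" -> buffer=?????Wsg???
Fragment 2: offset=0 data="CAOrE" -> buffer=CAOrEWsg???
Fragment 3: offset=8 data="uE" -> buffer=CAOrEWsguE?
Fragment 4: offset=10 data="A" -> buffer=CAOrEWsguEA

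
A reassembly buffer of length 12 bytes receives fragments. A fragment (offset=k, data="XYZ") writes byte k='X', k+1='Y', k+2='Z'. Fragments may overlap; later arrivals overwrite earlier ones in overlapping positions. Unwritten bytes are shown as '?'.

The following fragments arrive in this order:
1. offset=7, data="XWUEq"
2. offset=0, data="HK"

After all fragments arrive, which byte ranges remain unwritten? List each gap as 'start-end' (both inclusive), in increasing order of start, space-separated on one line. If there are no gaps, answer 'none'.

Fragment 1: offset=7 len=5
Fragment 2: offset=0 len=2
Gaps: 2-6

Answer: 2-6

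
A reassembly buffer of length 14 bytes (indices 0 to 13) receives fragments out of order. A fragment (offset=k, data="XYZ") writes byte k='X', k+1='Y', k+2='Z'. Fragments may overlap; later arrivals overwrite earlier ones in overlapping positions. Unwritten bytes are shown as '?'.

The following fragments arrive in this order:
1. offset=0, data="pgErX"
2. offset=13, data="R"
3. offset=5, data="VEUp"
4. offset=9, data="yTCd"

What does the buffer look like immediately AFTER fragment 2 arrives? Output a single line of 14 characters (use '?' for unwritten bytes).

Answer: pgErX????????R

Derivation:
Fragment 1: offset=0 data="pgErX" -> buffer=pgErX?????????
Fragment 2: offset=13 data="R" -> buffer=pgErX????????R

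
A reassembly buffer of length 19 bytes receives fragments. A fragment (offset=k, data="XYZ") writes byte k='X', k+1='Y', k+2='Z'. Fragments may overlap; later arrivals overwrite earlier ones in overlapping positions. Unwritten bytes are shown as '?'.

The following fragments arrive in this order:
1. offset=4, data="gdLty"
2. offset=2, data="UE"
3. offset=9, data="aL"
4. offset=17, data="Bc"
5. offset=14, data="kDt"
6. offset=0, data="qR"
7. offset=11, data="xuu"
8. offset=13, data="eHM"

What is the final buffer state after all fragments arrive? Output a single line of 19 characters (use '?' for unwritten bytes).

Fragment 1: offset=4 data="gdLty" -> buffer=????gdLty??????????
Fragment 2: offset=2 data="UE" -> buffer=??UEgdLty??????????
Fragment 3: offset=9 data="aL" -> buffer=??UEgdLtyaL????????
Fragment 4: offset=17 data="Bc" -> buffer=??UEgdLtyaL??????Bc
Fragment 5: offset=14 data="kDt" -> buffer=??UEgdLtyaL???kDtBc
Fragment 6: offset=0 data="qR" -> buffer=qRUEgdLtyaL???kDtBc
Fragment 7: offset=11 data="xuu" -> buffer=qRUEgdLtyaLxuukDtBc
Fragment 8: offset=13 data="eHM" -> buffer=qRUEgdLtyaLxueHMtBc

Answer: qRUEgdLtyaLxueHMtBc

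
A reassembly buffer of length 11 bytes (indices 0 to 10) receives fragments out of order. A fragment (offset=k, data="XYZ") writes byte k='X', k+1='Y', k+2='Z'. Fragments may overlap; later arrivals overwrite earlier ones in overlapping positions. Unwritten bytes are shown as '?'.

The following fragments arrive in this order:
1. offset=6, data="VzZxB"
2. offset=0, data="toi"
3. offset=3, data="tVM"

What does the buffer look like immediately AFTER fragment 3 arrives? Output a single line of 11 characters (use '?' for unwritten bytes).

Fragment 1: offset=6 data="VzZxB" -> buffer=??????VzZxB
Fragment 2: offset=0 data="toi" -> buffer=toi???VzZxB
Fragment 3: offset=3 data="tVM" -> buffer=toitVMVzZxB

Answer: toitVMVzZxB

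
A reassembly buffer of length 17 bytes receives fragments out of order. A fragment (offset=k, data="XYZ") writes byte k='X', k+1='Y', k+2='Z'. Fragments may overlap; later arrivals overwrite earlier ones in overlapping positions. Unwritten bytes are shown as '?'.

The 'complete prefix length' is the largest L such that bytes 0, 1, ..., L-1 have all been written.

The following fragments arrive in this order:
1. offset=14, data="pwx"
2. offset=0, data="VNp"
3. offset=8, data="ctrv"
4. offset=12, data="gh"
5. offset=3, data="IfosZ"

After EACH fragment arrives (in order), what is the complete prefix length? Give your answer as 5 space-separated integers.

Answer: 0 3 3 3 17

Derivation:
Fragment 1: offset=14 data="pwx" -> buffer=??????????????pwx -> prefix_len=0
Fragment 2: offset=0 data="VNp" -> buffer=VNp???????????pwx -> prefix_len=3
Fragment 3: offset=8 data="ctrv" -> buffer=VNp?????ctrv??pwx -> prefix_len=3
Fragment 4: offset=12 data="gh" -> buffer=VNp?????ctrvghpwx -> prefix_len=3
Fragment 5: offset=3 data="IfosZ" -> buffer=VNpIfosZctrvghpwx -> prefix_len=17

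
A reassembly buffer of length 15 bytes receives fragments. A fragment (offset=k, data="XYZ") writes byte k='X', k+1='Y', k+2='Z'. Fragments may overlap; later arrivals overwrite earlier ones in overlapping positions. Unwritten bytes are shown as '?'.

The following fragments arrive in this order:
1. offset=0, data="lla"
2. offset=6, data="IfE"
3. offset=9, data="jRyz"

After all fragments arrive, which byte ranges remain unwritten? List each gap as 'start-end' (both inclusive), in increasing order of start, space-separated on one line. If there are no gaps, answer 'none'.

Answer: 3-5 13-14

Derivation:
Fragment 1: offset=0 len=3
Fragment 2: offset=6 len=3
Fragment 3: offset=9 len=4
Gaps: 3-5 13-14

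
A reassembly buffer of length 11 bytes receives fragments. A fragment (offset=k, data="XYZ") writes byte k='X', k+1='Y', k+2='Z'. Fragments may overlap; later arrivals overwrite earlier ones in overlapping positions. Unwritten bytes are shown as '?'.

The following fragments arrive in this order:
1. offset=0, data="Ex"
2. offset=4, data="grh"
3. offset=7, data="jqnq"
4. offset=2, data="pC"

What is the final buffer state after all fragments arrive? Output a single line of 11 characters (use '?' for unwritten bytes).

Fragment 1: offset=0 data="Ex" -> buffer=Ex?????????
Fragment 2: offset=4 data="grh" -> buffer=Ex??grh????
Fragment 3: offset=7 data="jqnq" -> buffer=Ex??grhjqnq
Fragment 4: offset=2 data="pC" -> buffer=ExpCgrhjqnq

Answer: ExpCgrhjqnq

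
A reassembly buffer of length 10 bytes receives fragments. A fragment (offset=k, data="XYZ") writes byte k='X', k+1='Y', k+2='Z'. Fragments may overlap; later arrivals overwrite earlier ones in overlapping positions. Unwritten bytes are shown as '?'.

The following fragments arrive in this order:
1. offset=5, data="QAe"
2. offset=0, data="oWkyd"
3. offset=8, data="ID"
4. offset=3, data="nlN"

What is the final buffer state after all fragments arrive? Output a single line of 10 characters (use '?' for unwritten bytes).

Answer: oWknlNAeID

Derivation:
Fragment 1: offset=5 data="QAe" -> buffer=?????QAe??
Fragment 2: offset=0 data="oWkyd" -> buffer=oWkydQAe??
Fragment 3: offset=8 data="ID" -> buffer=oWkydQAeID
Fragment 4: offset=3 data="nlN" -> buffer=oWknlNAeID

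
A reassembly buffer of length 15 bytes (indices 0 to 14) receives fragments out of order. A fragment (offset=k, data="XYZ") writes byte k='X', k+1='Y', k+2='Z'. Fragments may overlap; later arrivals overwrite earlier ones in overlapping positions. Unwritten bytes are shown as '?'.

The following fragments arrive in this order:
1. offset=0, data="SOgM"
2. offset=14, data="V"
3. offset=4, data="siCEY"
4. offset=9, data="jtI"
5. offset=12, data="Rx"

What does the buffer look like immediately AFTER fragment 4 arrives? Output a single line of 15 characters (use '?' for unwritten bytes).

Answer: SOgMsiCEYjtI??V

Derivation:
Fragment 1: offset=0 data="SOgM" -> buffer=SOgM???????????
Fragment 2: offset=14 data="V" -> buffer=SOgM??????????V
Fragment 3: offset=4 data="siCEY" -> buffer=SOgMsiCEY?????V
Fragment 4: offset=9 data="jtI" -> buffer=SOgMsiCEYjtI??V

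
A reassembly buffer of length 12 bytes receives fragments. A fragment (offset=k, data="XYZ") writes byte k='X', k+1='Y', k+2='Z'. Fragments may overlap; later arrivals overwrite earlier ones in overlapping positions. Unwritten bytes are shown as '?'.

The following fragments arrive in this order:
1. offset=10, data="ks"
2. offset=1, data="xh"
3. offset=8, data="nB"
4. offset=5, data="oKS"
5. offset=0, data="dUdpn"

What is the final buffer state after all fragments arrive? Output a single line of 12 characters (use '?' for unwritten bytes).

Fragment 1: offset=10 data="ks" -> buffer=??????????ks
Fragment 2: offset=1 data="xh" -> buffer=?xh???????ks
Fragment 3: offset=8 data="nB" -> buffer=?xh?????nBks
Fragment 4: offset=5 data="oKS" -> buffer=?xh??oKSnBks
Fragment 5: offset=0 data="dUdpn" -> buffer=dUdpnoKSnBks

Answer: dUdpnoKSnBks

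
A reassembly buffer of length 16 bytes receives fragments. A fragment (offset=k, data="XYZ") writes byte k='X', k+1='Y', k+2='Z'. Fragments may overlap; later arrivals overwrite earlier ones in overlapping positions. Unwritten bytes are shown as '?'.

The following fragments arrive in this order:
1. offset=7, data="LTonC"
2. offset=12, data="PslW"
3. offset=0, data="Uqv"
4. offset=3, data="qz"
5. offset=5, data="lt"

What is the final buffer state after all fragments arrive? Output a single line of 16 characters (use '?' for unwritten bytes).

Fragment 1: offset=7 data="LTonC" -> buffer=???????LTonC????
Fragment 2: offset=12 data="PslW" -> buffer=???????LTonCPslW
Fragment 3: offset=0 data="Uqv" -> buffer=Uqv????LTonCPslW
Fragment 4: offset=3 data="qz" -> buffer=Uqvqz??LTonCPslW
Fragment 5: offset=5 data="lt" -> buffer=UqvqzltLTonCPslW

Answer: UqvqzltLTonCPslW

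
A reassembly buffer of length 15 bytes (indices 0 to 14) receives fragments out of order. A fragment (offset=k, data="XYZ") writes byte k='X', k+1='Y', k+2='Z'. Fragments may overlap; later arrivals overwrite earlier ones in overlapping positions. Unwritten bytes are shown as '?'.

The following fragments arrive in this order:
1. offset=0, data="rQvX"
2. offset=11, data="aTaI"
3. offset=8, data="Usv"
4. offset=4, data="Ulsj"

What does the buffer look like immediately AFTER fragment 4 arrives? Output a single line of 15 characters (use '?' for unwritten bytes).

Answer: rQvXUlsjUsvaTaI

Derivation:
Fragment 1: offset=0 data="rQvX" -> buffer=rQvX???????????
Fragment 2: offset=11 data="aTaI" -> buffer=rQvX???????aTaI
Fragment 3: offset=8 data="Usv" -> buffer=rQvX????UsvaTaI
Fragment 4: offset=4 data="Ulsj" -> buffer=rQvXUlsjUsvaTaI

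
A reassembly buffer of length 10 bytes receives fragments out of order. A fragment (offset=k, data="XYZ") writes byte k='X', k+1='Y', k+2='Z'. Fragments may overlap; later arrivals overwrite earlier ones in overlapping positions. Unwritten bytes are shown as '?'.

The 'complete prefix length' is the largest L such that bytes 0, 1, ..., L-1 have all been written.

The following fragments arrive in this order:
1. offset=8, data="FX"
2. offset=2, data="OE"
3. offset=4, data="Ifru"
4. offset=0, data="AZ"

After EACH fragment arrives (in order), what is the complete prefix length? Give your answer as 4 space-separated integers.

Answer: 0 0 0 10

Derivation:
Fragment 1: offset=8 data="FX" -> buffer=????????FX -> prefix_len=0
Fragment 2: offset=2 data="OE" -> buffer=??OE????FX -> prefix_len=0
Fragment 3: offset=4 data="Ifru" -> buffer=??OEIfruFX -> prefix_len=0
Fragment 4: offset=0 data="AZ" -> buffer=AZOEIfruFX -> prefix_len=10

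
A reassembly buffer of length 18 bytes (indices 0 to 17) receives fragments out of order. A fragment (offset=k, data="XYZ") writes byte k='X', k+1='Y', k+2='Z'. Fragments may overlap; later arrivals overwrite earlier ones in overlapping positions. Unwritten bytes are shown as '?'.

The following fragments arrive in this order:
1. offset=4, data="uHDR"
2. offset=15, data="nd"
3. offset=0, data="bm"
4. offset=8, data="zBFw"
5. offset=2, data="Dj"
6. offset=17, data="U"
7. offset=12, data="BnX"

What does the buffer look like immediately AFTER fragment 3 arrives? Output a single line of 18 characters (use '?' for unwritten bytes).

Fragment 1: offset=4 data="uHDR" -> buffer=????uHDR??????????
Fragment 2: offset=15 data="nd" -> buffer=????uHDR???????nd?
Fragment 3: offset=0 data="bm" -> buffer=bm??uHDR???????nd?

Answer: bm??uHDR???????nd?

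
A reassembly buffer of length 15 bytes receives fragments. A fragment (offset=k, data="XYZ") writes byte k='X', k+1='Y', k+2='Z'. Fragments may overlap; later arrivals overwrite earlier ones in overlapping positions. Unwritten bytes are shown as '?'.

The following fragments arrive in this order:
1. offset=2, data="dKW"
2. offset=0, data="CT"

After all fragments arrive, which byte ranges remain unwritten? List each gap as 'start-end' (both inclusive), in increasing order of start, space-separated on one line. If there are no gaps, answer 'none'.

Answer: 5-14

Derivation:
Fragment 1: offset=2 len=3
Fragment 2: offset=0 len=2
Gaps: 5-14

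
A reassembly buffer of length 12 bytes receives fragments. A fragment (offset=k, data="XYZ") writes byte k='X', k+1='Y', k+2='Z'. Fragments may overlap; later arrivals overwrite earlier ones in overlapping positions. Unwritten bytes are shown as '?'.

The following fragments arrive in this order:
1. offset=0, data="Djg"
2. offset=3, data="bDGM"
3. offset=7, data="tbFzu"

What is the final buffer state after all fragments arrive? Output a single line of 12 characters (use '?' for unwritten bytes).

Answer: DjgbDGMtbFzu

Derivation:
Fragment 1: offset=0 data="Djg" -> buffer=Djg?????????
Fragment 2: offset=3 data="bDGM" -> buffer=DjgbDGM?????
Fragment 3: offset=7 data="tbFzu" -> buffer=DjgbDGMtbFzu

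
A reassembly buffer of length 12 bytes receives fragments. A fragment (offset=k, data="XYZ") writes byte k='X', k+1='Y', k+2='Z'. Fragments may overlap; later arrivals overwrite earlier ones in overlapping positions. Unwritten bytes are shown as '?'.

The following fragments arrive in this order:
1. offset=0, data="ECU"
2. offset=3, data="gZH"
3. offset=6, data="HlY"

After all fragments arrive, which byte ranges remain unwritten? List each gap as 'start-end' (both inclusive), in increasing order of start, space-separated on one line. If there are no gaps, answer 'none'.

Answer: 9-11

Derivation:
Fragment 1: offset=0 len=3
Fragment 2: offset=3 len=3
Fragment 3: offset=6 len=3
Gaps: 9-11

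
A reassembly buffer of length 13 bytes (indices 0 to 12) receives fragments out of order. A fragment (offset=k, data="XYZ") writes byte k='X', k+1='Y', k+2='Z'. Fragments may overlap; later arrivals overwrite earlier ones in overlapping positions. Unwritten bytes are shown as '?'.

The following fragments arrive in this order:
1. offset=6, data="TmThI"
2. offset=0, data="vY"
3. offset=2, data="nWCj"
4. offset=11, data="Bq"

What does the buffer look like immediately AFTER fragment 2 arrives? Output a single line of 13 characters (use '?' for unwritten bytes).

Fragment 1: offset=6 data="TmThI" -> buffer=??????TmThI??
Fragment 2: offset=0 data="vY" -> buffer=vY????TmThI??

Answer: vY????TmThI??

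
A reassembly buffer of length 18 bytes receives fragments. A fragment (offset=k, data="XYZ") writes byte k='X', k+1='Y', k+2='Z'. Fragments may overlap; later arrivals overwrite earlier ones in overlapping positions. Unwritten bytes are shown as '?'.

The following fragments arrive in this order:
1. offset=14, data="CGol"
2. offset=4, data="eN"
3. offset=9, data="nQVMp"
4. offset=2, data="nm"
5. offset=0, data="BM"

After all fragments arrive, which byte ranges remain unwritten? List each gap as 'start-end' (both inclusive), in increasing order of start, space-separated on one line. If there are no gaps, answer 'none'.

Answer: 6-8

Derivation:
Fragment 1: offset=14 len=4
Fragment 2: offset=4 len=2
Fragment 3: offset=9 len=5
Fragment 4: offset=2 len=2
Fragment 5: offset=0 len=2
Gaps: 6-8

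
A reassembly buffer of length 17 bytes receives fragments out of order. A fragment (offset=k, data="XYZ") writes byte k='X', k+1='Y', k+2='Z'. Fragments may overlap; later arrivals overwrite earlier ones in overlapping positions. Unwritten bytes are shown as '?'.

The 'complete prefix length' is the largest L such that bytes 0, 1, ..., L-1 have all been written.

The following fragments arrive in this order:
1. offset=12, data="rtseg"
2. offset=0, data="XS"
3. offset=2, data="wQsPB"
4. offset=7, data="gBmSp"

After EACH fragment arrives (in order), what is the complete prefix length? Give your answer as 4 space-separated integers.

Fragment 1: offset=12 data="rtseg" -> buffer=????????????rtseg -> prefix_len=0
Fragment 2: offset=0 data="XS" -> buffer=XS??????????rtseg -> prefix_len=2
Fragment 3: offset=2 data="wQsPB" -> buffer=XSwQsPB?????rtseg -> prefix_len=7
Fragment 4: offset=7 data="gBmSp" -> buffer=XSwQsPBgBmSprtseg -> prefix_len=17

Answer: 0 2 7 17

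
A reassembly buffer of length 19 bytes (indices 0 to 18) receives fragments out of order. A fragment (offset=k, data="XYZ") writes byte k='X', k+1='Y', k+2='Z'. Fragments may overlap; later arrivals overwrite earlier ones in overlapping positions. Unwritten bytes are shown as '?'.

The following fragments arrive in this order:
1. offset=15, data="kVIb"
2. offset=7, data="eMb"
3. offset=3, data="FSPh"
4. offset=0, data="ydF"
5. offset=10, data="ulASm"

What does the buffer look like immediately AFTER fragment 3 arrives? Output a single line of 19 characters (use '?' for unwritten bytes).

Answer: ???FSPheMb?????kVIb

Derivation:
Fragment 1: offset=15 data="kVIb" -> buffer=???????????????kVIb
Fragment 2: offset=7 data="eMb" -> buffer=???????eMb?????kVIb
Fragment 3: offset=3 data="FSPh" -> buffer=???FSPheMb?????kVIb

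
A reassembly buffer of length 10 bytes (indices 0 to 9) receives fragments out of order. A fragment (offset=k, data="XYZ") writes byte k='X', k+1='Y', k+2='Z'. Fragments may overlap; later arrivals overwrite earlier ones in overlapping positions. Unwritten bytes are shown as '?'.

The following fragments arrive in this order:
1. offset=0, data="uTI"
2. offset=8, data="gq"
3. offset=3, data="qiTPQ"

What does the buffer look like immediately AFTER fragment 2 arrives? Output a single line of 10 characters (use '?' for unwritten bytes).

Fragment 1: offset=0 data="uTI" -> buffer=uTI???????
Fragment 2: offset=8 data="gq" -> buffer=uTI?????gq

Answer: uTI?????gq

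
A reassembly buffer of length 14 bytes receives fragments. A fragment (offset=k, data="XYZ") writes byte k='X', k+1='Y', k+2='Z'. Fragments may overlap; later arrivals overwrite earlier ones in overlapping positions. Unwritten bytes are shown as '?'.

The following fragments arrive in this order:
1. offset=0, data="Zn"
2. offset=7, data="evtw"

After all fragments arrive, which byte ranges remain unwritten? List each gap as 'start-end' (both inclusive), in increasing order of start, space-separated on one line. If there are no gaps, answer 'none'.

Fragment 1: offset=0 len=2
Fragment 2: offset=7 len=4
Gaps: 2-6 11-13

Answer: 2-6 11-13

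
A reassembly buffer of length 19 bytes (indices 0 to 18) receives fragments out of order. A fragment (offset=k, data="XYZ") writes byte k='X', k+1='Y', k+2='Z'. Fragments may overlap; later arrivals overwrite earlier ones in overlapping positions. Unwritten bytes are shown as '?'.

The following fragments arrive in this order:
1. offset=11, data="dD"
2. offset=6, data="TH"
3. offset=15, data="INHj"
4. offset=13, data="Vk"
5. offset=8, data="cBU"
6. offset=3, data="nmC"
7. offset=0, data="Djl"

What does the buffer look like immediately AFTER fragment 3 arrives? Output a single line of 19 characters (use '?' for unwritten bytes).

Fragment 1: offset=11 data="dD" -> buffer=???????????dD??????
Fragment 2: offset=6 data="TH" -> buffer=??????TH???dD??????
Fragment 3: offset=15 data="INHj" -> buffer=??????TH???dD??INHj

Answer: ??????TH???dD??INHj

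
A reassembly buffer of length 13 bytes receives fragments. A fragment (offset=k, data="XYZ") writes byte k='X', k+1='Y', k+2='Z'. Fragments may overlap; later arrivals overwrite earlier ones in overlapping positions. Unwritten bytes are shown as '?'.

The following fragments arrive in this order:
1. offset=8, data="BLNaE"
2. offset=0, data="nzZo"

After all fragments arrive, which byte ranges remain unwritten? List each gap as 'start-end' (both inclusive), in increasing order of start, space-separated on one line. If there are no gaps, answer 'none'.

Fragment 1: offset=8 len=5
Fragment 2: offset=0 len=4
Gaps: 4-7

Answer: 4-7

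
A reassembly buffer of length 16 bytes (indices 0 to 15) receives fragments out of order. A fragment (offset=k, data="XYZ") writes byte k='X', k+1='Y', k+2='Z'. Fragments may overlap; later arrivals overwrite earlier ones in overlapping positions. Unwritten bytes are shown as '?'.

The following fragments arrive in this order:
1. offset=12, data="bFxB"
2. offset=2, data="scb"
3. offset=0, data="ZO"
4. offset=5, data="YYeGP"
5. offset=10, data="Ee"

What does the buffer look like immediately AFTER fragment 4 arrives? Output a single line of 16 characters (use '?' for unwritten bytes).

Fragment 1: offset=12 data="bFxB" -> buffer=????????????bFxB
Fragment 2: offset=2 data="scb" -> buffer=??scb???????bFxB
Fragment 3: offset=0 data="ZO" -> buffer=ZOscb???????bFxB
Fragment 4: offset=5 data="YYeGP" -> buffer=ZOscbYYeGP??bFxB

Answer: ZOscbYYeGP??bFxB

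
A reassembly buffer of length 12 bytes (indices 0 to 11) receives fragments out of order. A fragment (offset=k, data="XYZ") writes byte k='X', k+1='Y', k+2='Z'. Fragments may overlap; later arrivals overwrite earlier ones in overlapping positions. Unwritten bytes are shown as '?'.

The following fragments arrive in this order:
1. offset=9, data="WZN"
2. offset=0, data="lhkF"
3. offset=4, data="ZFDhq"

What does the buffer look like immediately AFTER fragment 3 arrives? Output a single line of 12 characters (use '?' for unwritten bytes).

Answer: lhkFZFDhqWZN

Derivation:
Fragment 1: offset=9 data="WZN" -> buffer=?????????WZN
Fragment 2: offset=0 data="lhkF" -> buffer=lhkF?????WZN
Fragment 3: offset=4 data="ZFDhq" -> buffer=lhkFZFDhqWZN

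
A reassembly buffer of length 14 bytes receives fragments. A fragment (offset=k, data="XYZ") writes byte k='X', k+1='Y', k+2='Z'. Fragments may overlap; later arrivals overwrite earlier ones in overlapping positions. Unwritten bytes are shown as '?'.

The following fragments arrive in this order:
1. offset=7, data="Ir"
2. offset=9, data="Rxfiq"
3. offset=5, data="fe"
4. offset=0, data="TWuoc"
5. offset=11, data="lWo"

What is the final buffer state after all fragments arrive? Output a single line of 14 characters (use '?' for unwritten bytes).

Answer: TWuocfeIrRxlWo

Derivation:
Fragment 1: offset=7 data="Ir" -> buffer=???????Ir?????
Fragment 2: offset=9 data="Rxfiq" -> buffer=???????IrRxfiq
Fragment 3: offset=5 data="fe" -> buffer=?????feIrRxfiq
Fragment 4: offset=0 data="TWuoc" -> buffer=TWuocfeIrRxfiq
Fragment 5: offset=11 data="lWo" -> buffer=TWuocfeIrRxlWo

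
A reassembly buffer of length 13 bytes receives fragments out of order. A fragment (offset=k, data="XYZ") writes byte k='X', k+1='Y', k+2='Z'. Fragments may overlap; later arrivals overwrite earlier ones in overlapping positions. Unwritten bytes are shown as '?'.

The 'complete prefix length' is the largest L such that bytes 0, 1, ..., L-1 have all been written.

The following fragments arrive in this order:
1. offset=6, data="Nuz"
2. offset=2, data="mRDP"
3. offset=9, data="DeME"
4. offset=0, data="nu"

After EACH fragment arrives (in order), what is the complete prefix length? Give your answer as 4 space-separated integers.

Answer: 0 0 0 13

Derivation:
Fragment 1: offset=6 data="Nuz" -> buffer=??????Nuz???? -> prefix_len=0
Fragment 2: offset=2 data="mRDP" -> buffer=??mRDPNuz???? -> prefix_len=0
Fragment 3: offset=9 data="DeME" -> buffer=??mRDPNuzDeME -> prefix_len=0
Fragment 4: offset=0 data="nu" -> buffer=numRDPNuzDeME -> prefix_len=13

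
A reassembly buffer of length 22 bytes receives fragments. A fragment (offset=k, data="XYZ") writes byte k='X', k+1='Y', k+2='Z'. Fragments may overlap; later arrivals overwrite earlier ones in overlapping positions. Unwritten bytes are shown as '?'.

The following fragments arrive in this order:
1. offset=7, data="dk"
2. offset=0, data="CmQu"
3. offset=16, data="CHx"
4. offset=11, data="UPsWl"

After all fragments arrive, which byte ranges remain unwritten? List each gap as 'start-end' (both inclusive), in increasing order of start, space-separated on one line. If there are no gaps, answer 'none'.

Fragment 1: offset=7 len=2
Fragment 2: offset=0 len=4
Fragment 3: offset=16 len=3
Fragment 4: offset=11 len=5
Gaps: 4-6 9-10 19-21

Answer: 4-6 9-10 19-21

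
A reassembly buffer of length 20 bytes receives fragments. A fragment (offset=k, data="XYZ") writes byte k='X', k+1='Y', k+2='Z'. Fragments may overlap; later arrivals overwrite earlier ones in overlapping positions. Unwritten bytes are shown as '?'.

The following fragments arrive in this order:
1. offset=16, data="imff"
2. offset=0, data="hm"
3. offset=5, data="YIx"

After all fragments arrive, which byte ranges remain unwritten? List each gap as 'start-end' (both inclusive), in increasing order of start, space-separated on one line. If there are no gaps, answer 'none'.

Fragment 1: offset=16 len=4
Fragment 2: offset=0 len=2
Fragment 3: offset=5 len=3
Gaps: 2-4 8-15

Answer: 2-4 8-15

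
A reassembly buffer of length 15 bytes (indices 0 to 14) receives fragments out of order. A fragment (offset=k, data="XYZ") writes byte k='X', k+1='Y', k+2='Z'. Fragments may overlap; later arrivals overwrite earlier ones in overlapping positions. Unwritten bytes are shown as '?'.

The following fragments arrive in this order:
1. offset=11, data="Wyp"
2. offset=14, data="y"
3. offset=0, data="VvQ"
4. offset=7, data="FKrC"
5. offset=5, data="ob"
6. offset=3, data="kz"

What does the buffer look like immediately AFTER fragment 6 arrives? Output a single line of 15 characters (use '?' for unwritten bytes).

Fragment 1: offset=11 data="Wyp" -> buffer=???????????Wyp?
Fragment 2: offset=14 data="y" -> buffer=???????????Wypy
Fragment 3: offset=0 data="VvQ" -> buffer=VvQ????????Wypy
Fragment 4: offset=7 data="FKrC" -> buffer=VvQ????FKrCWypy
Fragment 5: offset=5 data="ob" -> buffer=VvQ??obFKrCWypy
Fragment 6: offset=3 data="kz" -> buffer=VvQkzobFKrCWypy

Answer: VvQkzobFKrCWypy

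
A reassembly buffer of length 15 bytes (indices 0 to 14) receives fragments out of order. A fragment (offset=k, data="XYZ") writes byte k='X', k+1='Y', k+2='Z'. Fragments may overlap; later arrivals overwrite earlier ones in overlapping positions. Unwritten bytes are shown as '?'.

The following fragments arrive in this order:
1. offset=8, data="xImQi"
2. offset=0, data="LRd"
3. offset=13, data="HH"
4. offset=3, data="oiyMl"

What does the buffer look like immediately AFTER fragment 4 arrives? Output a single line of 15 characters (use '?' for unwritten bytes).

Answer: LRdoiyMlxImQiHH

Derivation:
Fragment 1: offset=8 data="xImQi" -> buffer=????????xImQi??
Fragment 2: offset=0 data="LRd" -> buffer=LRd?????xImQi??
Fragment 3: offset=13 data="HH" -> buffer=LRd?????xImQiHH
Fragment 4: offset=3 data="oiyMl" -> buffer=LRdoiyMlxImQiHH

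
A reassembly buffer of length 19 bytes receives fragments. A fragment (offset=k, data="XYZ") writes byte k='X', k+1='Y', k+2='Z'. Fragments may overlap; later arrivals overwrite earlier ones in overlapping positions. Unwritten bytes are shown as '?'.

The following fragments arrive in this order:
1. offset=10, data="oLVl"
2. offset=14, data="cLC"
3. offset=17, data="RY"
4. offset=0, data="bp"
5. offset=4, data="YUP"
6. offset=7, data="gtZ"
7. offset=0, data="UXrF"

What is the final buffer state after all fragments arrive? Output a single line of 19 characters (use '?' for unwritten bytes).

Answer: UXrFYUPgtZoLVlcLCRY

Derivation:
Fragment 1: offset=10 data="oLVl" -> buffer=??????????oLVl?????
Fragment 2: offset=14 data="cLC" -> buffer=??????????oLVlcLC??
Fragment 3: offset=17 data="RY" -> buffer=??????????oLVlcLCRY
Fragment 4: offset=0 data="bp" -> buffer=bp????????oLVlcLCRY
Fragment 5: offset=4 data="YUP" -> buffer=bp??YUP???oLVlcLCRY
Fragment 6: offset=7 data="gtZ" -> buffer=bp??YUPgtZoLVlcLCRY
Fragment 7: offset=0 data="UXrF" -> buffer=UXrFYUPgtZoLVlcLCRY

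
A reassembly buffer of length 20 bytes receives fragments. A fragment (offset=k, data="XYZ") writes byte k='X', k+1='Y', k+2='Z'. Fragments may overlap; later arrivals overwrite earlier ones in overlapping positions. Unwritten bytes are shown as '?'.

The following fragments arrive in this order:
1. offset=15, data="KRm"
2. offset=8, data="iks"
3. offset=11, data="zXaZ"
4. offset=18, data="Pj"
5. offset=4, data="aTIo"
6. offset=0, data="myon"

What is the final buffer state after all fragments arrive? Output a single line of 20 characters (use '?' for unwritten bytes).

Fragment 1: offset=15 data="KRm" -> buffer=???????????????KRm??
Fragment 2: offset=8 data="iks" -> buffer=????????iks????KRm??
Fragment 3: offset=11 data="zXaZ" -> buffer=????????ikszXaZKRm??
Fragment 4: offset=18 data="Pj" -> buffer=????????ikszXaZKRmPj
Fragment 5: offset=4 data="aTIo" -> buffer=????aTIoikszXaZKRmPj
Fragment 6: offset=0 data="myon" -> buffer=myonaTIoikszXaZKRmPj

Answer: myonaTIoikszXaZKRmPj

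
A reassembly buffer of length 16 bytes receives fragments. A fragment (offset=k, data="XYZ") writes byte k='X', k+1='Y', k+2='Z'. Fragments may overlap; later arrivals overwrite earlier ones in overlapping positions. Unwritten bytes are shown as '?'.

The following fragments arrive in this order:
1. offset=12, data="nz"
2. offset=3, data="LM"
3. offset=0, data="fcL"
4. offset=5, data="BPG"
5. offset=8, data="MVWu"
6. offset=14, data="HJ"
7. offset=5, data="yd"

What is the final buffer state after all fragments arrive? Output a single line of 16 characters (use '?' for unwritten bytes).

Answer: fcLLMydGMVWunzHJ

Derivation:
Fragment 1: offset=12 data="nz" -> buffer=????????????nz??
Fragment 2: offset=3 data="LM" -> buffer=???LM???????nz??
Fragment 3: offset=0 data="fcL" -> buffer=fcLLM???????nz??
Fragment 4: offset=5 data="BPG" -> buffer=fcLLMBPG????nz??
Fragment 5: offset=8 data="MVWu" -> buffer=fcLLMBPGMVWunz??
Fragment 6: offset=14 data="HJ" -> buffer=fcLLMBPGMVWunzHJ
Fragment 7: offset=5 data="yd" -> buffer=fcLLMydGMVWunzHJ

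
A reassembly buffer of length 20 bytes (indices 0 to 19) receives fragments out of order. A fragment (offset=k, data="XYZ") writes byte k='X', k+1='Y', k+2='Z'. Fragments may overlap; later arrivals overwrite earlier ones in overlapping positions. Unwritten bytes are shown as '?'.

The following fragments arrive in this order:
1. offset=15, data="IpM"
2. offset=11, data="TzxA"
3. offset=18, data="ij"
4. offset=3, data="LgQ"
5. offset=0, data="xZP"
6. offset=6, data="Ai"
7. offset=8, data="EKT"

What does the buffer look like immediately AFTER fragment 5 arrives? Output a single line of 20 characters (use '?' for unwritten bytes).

Answer: xZPLgQ?????TzxAIpMij

Derivation:
Fragment 1: offset=15 data="IpM" -> buffer=???????????????IpM??
Fragment 2: offset=11 data="TzxA" -> buffer=???????????TzxAIpM??
Fragment 3: offset=18 data="ij" -> buffer=???????????TzxAIpMij
Fragment 4: offset=3 data="LgQ" -> buffer=???LgQ?????TzxAIpMij
Fragment 5: offset=0 data="xZP" -> buffer=xZPLgQ?????TzxAIpMij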